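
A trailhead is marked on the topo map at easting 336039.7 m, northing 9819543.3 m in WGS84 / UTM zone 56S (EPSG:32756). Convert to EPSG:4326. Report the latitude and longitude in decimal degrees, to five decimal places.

lat -1.63210°, lon 151.52610°

Zone 56S: λ₀ = 153°, k₀ = 0.9996, false easting 500000 m, false northing 10000000 m.
Meridian distance M = (N − FN)/k₀ = -180528.9 m.
Inverse transverse Mercator on WGS84 gives φ = -1.63210043°, λ = 151.52609959°.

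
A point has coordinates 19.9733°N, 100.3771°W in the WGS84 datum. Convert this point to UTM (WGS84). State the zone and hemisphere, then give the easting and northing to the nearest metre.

Zone 14N: E 355913 m, N 2209118 m

Longitude -100.3771° lies in the 6° band [-102°, -96°), giving zone 14; latitude is north of the equator, so 14N.
Zone 14 central meridian λ₀ = 6×14 − 183 = -99°; Δλ = -1.3771°.
Transverse Mercator on WGS84 with k₀ = 0.9996 gives E = 355913.160 m, N = 2209118.239 m.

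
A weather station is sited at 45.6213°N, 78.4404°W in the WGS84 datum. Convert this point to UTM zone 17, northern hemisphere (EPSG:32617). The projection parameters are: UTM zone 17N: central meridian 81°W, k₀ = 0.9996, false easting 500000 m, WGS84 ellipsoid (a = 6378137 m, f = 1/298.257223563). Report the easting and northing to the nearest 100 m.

E 699500 m, N 5055200 m

Zone 17 central meridian λ₀ = 6×17 − 183 = -81°; Δλ = +2.5596°.
Transverse Mercator on WGS84 with k₀ = 0.9996 gives E = 699542.162 m, N = 5055159.428 m.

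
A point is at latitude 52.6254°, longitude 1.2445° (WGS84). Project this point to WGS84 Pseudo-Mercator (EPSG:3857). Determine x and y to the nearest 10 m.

Web Mercator is spherical with R = a = 6378137 m.
x = R·λ = 6378137 × 0.021720623 = 138537.106 m.
y = R·ln tan(π/4 + φ/2) = 6378137 × 1.084016451 = 6914005.435 m.

x 138540 m, y 6914010 m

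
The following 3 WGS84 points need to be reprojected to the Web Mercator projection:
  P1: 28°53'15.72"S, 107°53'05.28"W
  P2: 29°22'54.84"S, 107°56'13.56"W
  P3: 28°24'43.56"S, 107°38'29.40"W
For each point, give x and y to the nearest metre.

Web Mercator: x = R·λ, y = R·ln tan(π/4+φ/2), R = 6378137 m.
P1 (-28.8877°, -107.8848°) → (-12009681.000, -3361360.511) m.
P2 (-29.3819°, -107.9371°) → (-12015503.010, -3424343.726) m.
P3 (-28.4121°, -107.6415°) → (-11982596.968, -3301030.224) m.

P1: x -12009681 m, y -3361361 m; P2: x -12015503 m, y -3424344 m; P3: x -11982597 m, y -3301030 m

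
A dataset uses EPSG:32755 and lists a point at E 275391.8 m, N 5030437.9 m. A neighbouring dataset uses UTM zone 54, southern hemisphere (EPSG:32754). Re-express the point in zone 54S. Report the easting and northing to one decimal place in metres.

UTM 55S → geographic: φ = -44.84409982°, λ = 144.15789994°.
UTM 54S (λ₀ = 141°) forward: E = 749565.686 m, N = 5029515.541 m.

E 749565.7 m, N 5029515.5 m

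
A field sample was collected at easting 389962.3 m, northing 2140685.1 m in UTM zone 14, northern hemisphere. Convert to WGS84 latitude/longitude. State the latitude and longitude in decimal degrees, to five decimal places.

lat 19.35720°, lon -100.04770°

Zone 14N: λ₀ = -99°, k₀ = 0.9996, false easting 500000 m.
Meridian distance M = (N − FN)/k₀ = 2141541.7 m.
Inverse transverse Mercator on WGS84 gives φ = 19.35719998°, λ = -100.04769997°.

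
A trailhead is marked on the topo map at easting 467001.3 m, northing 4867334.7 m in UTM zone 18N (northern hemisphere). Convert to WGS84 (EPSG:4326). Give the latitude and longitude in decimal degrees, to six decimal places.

Zone 18N: λ₀ = -75°, k₀ = 0.9996, false easting 500000 m.
Meridian distance M = (N − FN)/k₀ = 4869282.4 m.
Inverse transverse Mercator on WGS84 gives φ = 43.95840043°, λ = -75.41130058°.

lat 43.958400°, lon -75.411301°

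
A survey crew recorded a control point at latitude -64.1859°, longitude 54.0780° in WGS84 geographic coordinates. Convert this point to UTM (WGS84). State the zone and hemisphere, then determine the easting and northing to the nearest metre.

Zone 40S: E 358067 m, N 2879011 m

Longitude 54.0780° lies in the 6° band [54°, 60°), giving zone 40; latitude is south of the equator, so 40S.
Zone 40 central meridian λ₀ = 6×40 − 183 = 57°; Δλ = -2.9220°.
Transverse Mercator on WGS84 with k₀ = 0.9996 gives E = 358067.139 m, N = 2879011.216 m.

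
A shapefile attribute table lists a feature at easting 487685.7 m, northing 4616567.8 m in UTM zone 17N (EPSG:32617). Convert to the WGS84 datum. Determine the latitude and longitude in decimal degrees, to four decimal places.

lat 41.7008°, lon -81.1480°

Zone 17N: λ₀ = -81°, k₀ = 0.9996, false easting 500000 m.
Meridian distance M = (N − FN)/k₀ = 4618415.2 m.
Inverse transverse Mercator on WGS84 gives φ = 41.70079964°, λ = -81.14800049°.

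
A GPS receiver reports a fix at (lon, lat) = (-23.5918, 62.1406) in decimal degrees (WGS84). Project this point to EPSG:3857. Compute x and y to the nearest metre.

x -2626227 m, y 8892559 m

Web Mercator is spherical with R = a = 6378137 m.
x = R·λ = 6378137 × -0.411754586 = -2626227.163 m.
y = R·ln tan(π/4 + φ/2) = 6378137 × 1.394225084 = 8892558.594 m.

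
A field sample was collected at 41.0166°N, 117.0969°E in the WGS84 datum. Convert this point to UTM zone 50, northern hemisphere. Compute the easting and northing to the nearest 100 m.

E 508100 m, N 4540600 m

Zone 50 central meridian λ₀ = 6×50 − 183 = 117°; Δλ = +0.0969°.
Transverse Mercator on WGS84 with k₀ = 0.9996 gives E = 508147.394 m, N = 4540604.343 m.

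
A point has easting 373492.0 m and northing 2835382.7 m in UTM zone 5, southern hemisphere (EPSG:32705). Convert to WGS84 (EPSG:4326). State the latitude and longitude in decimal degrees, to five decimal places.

lat -64.58300°, lon -155.64220°

Zone 5S: λ₀ = -153°, k₀ = 0.9996, false easting 500000 m, false northing 10000000 m.
Meridian distance M = (N − FN)/k₀ = -7167484.3 m.
Inverse transverse Mercator on WGS84 gives φ = -64.58299966°, λ = -155.64220026°.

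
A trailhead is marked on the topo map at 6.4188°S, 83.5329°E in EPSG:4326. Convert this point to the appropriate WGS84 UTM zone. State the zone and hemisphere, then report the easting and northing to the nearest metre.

Longitude 83.5329° lies in the 6° band [78°, 84°), giving zone 44; latitude is south of the equator, so 44S.
Zone 44 central meridian λ₀ = 6×44 − 183 = 81°; Δλ = +2.5329°.
Transverse Mercator on WGS84 with k₀ = 0.9996 gives E = 780182.838 m, N = 9289807.312 m.

Zone 44S: E 780183 m, N 9289807 m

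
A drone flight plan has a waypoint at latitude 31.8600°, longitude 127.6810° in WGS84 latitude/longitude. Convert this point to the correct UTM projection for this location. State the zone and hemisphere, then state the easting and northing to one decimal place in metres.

Longitude 127.6810° lies in the 6° band [126°, 132°), giving zone 52; latitude is north of the equator, so 52N.
Zone 52 central meridian λ₀ = 6×52 − 183 = 129°; Δλ = -1.3190°.
Transverse Mercator on WGS84 with k₀ = 0.9996 gives E = 375219.548 m, N = 3525676.137 m.

Zone 52N: E 375219.5 m, N 3525676.1 m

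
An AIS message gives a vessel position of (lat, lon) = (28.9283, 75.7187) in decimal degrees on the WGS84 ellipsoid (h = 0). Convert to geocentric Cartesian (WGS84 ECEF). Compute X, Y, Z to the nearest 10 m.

X 1378140 m, Y 5414040 m, Z 3066950 m

WGS84: a = 6378137 m, e² = 0.006694380; N(φ) = a/√(1−e²sin²φ) = 6383138.076 m.
X = (N+h)·cosφ·cosλ = 1378139.127 m; Y = (N+h)·cosφ·sinλ = 5414037.259 m; Z = (N(1−e²)+h)·sinφ = 3066948.292 m.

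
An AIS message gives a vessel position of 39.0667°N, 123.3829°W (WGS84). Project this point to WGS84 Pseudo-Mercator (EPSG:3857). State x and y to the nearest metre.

Web Mercator is spherical with R = a = 6378137 m.
x = R·λ = 6378137 × -2.153437846 = -13734921.601 m.
y = R·ln tan(π/4 + φ/2) = 6378137 × 0.741788752 = 4731230.284 m.

x -13734922 m, y 4731230 m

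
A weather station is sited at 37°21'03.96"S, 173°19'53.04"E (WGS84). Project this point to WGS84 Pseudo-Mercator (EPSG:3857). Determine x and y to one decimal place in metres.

Web Mercator is spherical with R = a = 6378137 m.
x = R·λ = 6378137 × 3.025203627 = 19295163.186 m.
y = R·ln tan(π/4 + φ/2) = 6378137 × -0.703678715 = -4488159.248 m.

x 19295163.2 m, y -4488159.2 m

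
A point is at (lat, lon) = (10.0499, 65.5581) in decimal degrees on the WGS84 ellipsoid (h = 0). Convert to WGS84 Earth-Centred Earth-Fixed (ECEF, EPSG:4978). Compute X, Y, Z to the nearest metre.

WGS84: a = 6378137 m, e² = 0.006694380; N(φ) = a/√(1−e²sin²φ) = 6378787.220 m.
X = (N+h)·cosφ·cosλ = 2598854.833 m; Y = (N+h)·cosφ·sinλ = 5718024.975 m; Z = (N(1−e²)+h)·sinφ = 1105683.614 m.

X 2598855 m, Y 5718025 m, Z 1105684 m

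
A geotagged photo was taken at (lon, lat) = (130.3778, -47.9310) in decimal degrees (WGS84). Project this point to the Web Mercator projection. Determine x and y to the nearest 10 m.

Web Mercator is spherical with R = a = 6378137 m.
x = R·λ = 6378137 × 2.275521882 = 14513590.307 m.
y = R·ln tan(π/4 + φ/2) = 6378137 × -0.955668303 = -6095383.360 m.

x 14513590 m, y -6095380 m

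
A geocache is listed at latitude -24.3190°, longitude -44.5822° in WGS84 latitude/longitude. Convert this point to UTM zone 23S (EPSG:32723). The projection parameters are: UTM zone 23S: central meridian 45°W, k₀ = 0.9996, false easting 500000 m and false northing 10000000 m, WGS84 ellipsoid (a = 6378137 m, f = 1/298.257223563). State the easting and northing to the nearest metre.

Zone 23 central meridian λ₀ = 6×23 − 183 = -45°; Δλ = +0.4178°.
Transverse Mercator on WGS84 with k₀ = 0.9996 gives E = 542389.731 m, N = 7310391.337 m.

E 542390 m, N 7310391 m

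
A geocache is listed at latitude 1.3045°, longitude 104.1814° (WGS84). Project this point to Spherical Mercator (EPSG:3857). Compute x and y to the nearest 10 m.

x 11597420 m, y 145230 m

Web Mercator is spherical with R = a = 6378137 m.
x = R·λ = 6378137 × 1.818308449 = 11597420.398 m.
y = R·ln tan(π/4 + φ/2) = 6378137 × 0.022769787 = 145228.823 m.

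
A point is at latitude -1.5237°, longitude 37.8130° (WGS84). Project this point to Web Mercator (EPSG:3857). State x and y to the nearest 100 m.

x 4209300 m, y -169600 m

Web Mercator is spherical with R = a = 6378137 m.
x = R·λ = 6378137 × 0.659961350 = 4209323.905 m.
y = R·ln tan(π/4 + φ/2) = 6378137 × -0.026596717 = -169637.504 m.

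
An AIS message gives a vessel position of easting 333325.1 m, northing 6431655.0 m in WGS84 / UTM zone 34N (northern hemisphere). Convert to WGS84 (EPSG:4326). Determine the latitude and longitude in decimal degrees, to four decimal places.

lat 57.9952°, lon 18.1801°

Zone 34N: λ₀ = 21°, k₀ = 0.9996, false easting 500000 m.
Meridian distance M = (N − FN)/k₀ = 6434228.7 m.
Inverse transverse Mercator on WGS84 gives φ = 57.99519986°, λ = 18.18009973°.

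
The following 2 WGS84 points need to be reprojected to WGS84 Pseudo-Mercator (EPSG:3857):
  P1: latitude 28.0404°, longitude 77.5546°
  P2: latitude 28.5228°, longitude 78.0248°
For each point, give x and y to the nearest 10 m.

P1: x 8633340 m, y 3254070 m; P2: x 8685680 m, y 3315050 m

Web Mercator: x = R·λ, y = R·ln tan(π/4+φ/2), R = 6378137 m.
P1 (28.0404°, 77.5546°) → (8633338.581, 3254068.261) m.
P2 (28.5228°, 78.0248°) → (8685681.005, 3315048.241) m.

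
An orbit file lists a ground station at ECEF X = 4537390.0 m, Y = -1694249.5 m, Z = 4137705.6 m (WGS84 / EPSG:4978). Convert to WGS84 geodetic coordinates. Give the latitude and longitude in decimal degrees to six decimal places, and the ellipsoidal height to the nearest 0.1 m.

λ = atan2(Y, X) = -20.47549974°; p = √(X²+Y²) = 4843386.1 m.
Bowring's method on WGS84 (a = 6378137 m, b = 6356752.314 m) gives φ = 40.69739994°, h = 1076.251 m.

lat 40.697400°, lon -20.475500°, h 1076.3 m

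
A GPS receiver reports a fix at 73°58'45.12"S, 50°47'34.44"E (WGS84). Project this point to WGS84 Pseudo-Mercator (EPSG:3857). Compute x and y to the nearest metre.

x 5654240 m, y -12507150 m

Web Mercator is spherical with R = a = 6378137 m.
x = R·λ = 6378137 × 0.886503342 = 5654239.764 m.
y = R·ln tan(π/4 + φ/2) = 6378137 × -1.960940976 = -12507150.193 m.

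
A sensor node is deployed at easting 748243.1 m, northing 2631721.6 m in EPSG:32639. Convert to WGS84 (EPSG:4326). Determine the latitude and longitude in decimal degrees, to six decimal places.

lat 23.777500°, lon 53.436000°

Zone 39N: λ₀ = 51°, k₀ = 0.9996, false easting 500000 m.
Meridian distance M = (N − FN)/k₀ = 2632774.7 m.
Inverse transverse Mercator on WGS84 gives φ = 23.77749999°, λ = 53.43599974°.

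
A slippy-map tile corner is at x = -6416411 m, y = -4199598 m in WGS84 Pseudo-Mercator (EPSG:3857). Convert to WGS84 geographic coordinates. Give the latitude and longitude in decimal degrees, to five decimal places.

lat -35.26240°, lon -57.63960°

R = 6378137 m. λ = x/R = -57.63960070°.
φ = 2·arctan(exp(y/R)) − 90° = 2·arctan(0.51766) − 90° = -35.26240236°.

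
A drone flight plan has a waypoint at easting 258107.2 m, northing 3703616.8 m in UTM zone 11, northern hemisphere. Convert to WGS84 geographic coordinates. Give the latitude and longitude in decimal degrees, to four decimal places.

lat 33.4447°, lon -119.6022°

Zone 11N: λ₀ = -117°, k₀ = 0.9996, false easting 500000 m.
Meridian distance M = (N − FN)/k₀ = 3705098.8 m.
Inverse transverse Mercator on WGS84 gives φ = 33.44469977°, λ = -119.60220005°.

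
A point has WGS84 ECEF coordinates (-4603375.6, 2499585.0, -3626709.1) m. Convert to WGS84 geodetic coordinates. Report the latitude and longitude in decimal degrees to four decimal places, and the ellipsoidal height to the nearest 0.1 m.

λ = atan2(Y, X) = 151.49850064°; p = √(X²+Y²) = 5238224.1 m.
Bowring's method on WGS84 (a = 6378137 m, b = 6356752.314 m) gives φ = -34.87729980°, h = 1.889 m.

lat -34.8773°, lon 151.4985°, h 1.9 m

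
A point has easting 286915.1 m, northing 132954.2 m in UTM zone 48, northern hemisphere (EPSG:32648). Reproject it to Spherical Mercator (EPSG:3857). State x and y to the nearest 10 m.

Unproject from UTM 48N (λ₀ = 105°) → φ = 1.20220045°, λ = 103.08499974°.
Web Mercator (R = 6378137 m): x = 11475369.679 m, y = 133838.163 m.

x 11475370 m, y 133840 m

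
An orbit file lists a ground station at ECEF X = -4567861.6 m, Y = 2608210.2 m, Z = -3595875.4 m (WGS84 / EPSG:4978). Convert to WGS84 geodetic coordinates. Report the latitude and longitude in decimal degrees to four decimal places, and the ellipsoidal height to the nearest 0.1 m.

lat -34.5368°, lon 150.2740°, h 387.8 m

λ = atan2(Y, X) = 150.27399983°; p = √(X²+Y²) = 5260049.4 m.
Bowring's method on WGS84 (a = 6378137 m, b = 6356752.314 m) gives φ = -34.53680033°, h = 387.787 m.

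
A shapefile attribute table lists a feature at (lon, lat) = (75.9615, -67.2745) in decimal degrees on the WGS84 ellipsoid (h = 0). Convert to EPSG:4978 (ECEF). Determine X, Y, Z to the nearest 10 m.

WGS84: a = 6378137 m, e² = 0.006694380; N(φ) = a/√(1−e²sin²φ) = 6396377.677 m.
X = (N+h)·cosφ·cosλ = 599406.442 m; Y = (N+h)·cosφ·sinλ = 2397224.512 m; Z = (N(1−e²)+h)·sinφ = -5860307.351 m.

X 599410 m, Y 2397220 m, Z -5860310 m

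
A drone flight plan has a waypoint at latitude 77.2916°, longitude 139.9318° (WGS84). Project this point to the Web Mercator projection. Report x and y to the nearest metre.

x 15577137 m, y 14000007 m

Web Mercator is spherical with R = a = 6378137 m.
x = R·λ = 6378137 × 2.442270638 = 15577136.722 m.
y = R·ln tan(π/4 + φ/2) = 6378137 × 2.194999417 = 14000006.998 m.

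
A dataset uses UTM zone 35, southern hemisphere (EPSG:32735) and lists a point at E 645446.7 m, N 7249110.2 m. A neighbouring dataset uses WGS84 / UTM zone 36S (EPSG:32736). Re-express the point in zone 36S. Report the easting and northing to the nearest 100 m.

E 39000 m, N 7242200 m

UTM 35S → geographic: φ = -24.86609969°, λ = 28.43969975°.
UTM 36S (λ₀ = 33°) forward: E = 39007.225 m, N = 7242153.421 m.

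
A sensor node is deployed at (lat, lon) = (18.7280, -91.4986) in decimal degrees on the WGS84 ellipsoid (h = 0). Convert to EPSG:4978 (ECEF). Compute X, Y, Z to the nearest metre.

X -158027 m, Y -6040456 m, Z 2034859 m

WGS84: a = 6378137 m, e² = 0.006694380; N(φ) = a/√(1−e²sin²φ) = 6380338.985 m.
X = (N+h)·cosφ·cosλ = -158027.197 m; Y = (N+h)·cosφ·sinλ = -6040455.504 m; Z = (N(1−e²)+h)·sinφ = 2034858.816 m.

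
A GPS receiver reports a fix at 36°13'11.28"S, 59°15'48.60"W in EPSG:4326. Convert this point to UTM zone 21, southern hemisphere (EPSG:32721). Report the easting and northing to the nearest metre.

Zone 21 central meridian λ₀ = 6×21 − 183 = -57°; Δλ = -2.2635°.
Transverse Mercator on WGS84 with k₀ = 0.9996 gives E = 296547.621 m, N = 5989296.733 m.

E 296548 m, N 5989297 m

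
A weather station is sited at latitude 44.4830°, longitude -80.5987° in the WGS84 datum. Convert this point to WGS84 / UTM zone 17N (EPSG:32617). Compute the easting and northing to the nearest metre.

Zone 17 central meridian λ₀ = 6×17 − 183 = -81°; Δλ = +0.4013°.
Transverse Mercator on WGS84 with k₀ = 0.9996 gives E = 531911.721 m, N = 4925599.171 m.

E 531912 m, N 4925599 m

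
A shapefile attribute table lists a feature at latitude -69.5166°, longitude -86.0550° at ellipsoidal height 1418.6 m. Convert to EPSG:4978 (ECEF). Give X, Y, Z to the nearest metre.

WGS84: a = 6378137 m, e² = 0.006694380; N(φ) = a/√(1−e²sin²φ) = 6396954.510 m.
X = (N+h)·cosφ·cosλ = 154042.069 m; Y = (N+h)·cosφ·sinλ = -2233715.782 m; Z = (N(1−e²)+h)·sinφ = -5953711.040 m.

X 154042 m, Y -2233716 m, Z -5953711 m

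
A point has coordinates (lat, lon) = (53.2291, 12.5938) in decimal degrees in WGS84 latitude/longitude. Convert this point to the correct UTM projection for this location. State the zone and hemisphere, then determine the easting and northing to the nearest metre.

Longitude 12.5938° lies in the 6° band [12°, 18°), giving zone 33; latitude is north of the equator, so 33N.
Zone 33 central meridian λ₀ = 6×33 − 183 = 15°; Δλ = -2.4062°.
Transverse Mercator on WGS84 with k₀ = 0.9996 gives E = 339388.447 m, N = 5900458.708 m.

Zone 33N: E 339388 m, N 5900459 m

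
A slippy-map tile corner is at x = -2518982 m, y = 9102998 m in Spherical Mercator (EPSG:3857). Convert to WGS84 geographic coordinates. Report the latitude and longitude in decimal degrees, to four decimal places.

lat 63.0112°, lon -22.6284°

R = 6378137 m. λ = x/R = -22.62840031°.
φ = 2·arctan(exp(y/R)) − 90° = 2·arctan(4.16709) − 90° = 63.01120123°.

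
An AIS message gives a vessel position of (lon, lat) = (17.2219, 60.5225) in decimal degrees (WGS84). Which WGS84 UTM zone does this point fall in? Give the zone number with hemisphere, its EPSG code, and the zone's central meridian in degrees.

Zone 33N (EPSG:32633), central meridian 15°

UTM zone = ⌊(λ + 180)/6⌋ + 1; 17.2219° ∈ [12°, 18°) → zone 33.
Hemisphere: N (φ ≥ 0).
Central meridian λ₀ = 6×33 − 183 = 15°.
EPSG code: 32633.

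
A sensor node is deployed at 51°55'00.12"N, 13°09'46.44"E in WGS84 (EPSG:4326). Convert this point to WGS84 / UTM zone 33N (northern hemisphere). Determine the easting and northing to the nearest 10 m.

E 373650 m, N 5753370 m

Zone 33 central meridian λ₀ = 6×33 − 183 = 15°; Δλ = -1.8371°.
Transverse Mercator on WGS84 with k₀ = 0.9996 gives E = 373653.288 m, N = 5753368.002 m.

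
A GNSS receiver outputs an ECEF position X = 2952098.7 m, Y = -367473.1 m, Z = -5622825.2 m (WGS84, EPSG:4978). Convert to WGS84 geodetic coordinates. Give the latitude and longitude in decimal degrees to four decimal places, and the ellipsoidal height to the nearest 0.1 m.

lat -62.2767°, lon -7.0956°, h -114.8 m

λ = atan2(Y, X) = -7.09559979°; p = √(X²+Y²) = 2974882.1 m.
Bowring's method on WGS84 (a = 6378137 m, b = 6356752.314 m) gives φ = -62.27670004°, h = -114.789 m.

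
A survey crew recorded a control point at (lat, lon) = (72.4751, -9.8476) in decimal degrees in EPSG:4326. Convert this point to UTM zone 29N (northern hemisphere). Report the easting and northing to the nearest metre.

Zone 29 central meridian λ₀ = 6×29 − 183 = -9°; Δλ = -0.8476°.
Transverse Mercator on WGS84 with k₀ = 0.9996 gives E = 471513.356 m, N = 8042128.148 m.

E 471513 m, N 8042128 m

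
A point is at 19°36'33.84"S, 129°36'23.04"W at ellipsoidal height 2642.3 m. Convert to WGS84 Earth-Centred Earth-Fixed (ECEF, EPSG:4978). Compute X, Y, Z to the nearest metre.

WGS84: a = 6378137 m, e² = 0.006694380; N(φ) = a/√(1−e²sin²φ) = 6380542.911 m.
X = (N+h)·cosφ·cosλ = -3833332.536 m; Y = (N+h)·cosφ·sinλ = -4632649.343 m; Z = (N(1−e²)+h)·sinφ = -2127901.017 m.

X -3833333 m, Y -4632649 m, Z -2127901 m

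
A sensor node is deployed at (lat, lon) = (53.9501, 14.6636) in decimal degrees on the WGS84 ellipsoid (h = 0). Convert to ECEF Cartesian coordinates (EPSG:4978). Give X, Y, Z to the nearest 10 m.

WGS84: a = 6378137 m, e² = 0.006694380; N(φ) = a/√(1−e²sin²φ) = 6392138.275 m.
X = (N+h)·cosφ·cosλ = 3639183.586 m; Y = (N+h)·cosφ·sinλ = 952251.259 m; Z = (N(1−e²)+h)·sinφ = 5133477.259 m.

X 3639180 m, Y 952250 m, Z 5133480 m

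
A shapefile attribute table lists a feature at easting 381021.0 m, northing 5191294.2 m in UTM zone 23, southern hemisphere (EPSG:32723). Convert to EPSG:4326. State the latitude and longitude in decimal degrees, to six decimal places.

Zone 23S: λ₀ = -45°, k₀ = 0.9996, false easting 500000 m, false northing 10000000 m.
Meridian distance M = (N − FN)/k₀ = -4810630.1 m.
Inverse transverse Mercator on WGS84 gives φ = -43.42180009°, λ = -46.46980024°.

lat -43.421800°, lon -46.469800°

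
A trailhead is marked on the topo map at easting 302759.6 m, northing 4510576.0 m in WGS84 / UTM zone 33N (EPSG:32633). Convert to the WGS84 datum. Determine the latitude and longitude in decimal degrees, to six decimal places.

Zone 33N: λ₀ = 15°, k₀ = 0.9996, false easting 500000 m.
Meridian distance M = (N − FN)/k₀ = 4512381.0 m.
Inverse transverse Mercator on WGS84 gives φ = 40.72250035°, λ = 12.66459998°.

lat 40.722500°, lon 12.664600°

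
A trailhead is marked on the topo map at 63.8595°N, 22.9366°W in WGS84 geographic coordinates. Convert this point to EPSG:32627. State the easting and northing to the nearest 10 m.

E 404810 m, N 7082800 m

Zone 27 central meridian λ₀ = 6×27 − 183 = -21°; Δλ = -1.9366°.
Transverse Mercator on WGS84 with k₀ = 0.9996 gives E = 404812.443 m, N = 7082802.336 m.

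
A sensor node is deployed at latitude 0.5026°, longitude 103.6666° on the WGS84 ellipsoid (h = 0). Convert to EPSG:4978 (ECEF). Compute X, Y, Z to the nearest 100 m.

WGS84: a = 6378137 m, e² = 0.006694380; N(φ) = a/√(1−e²sin²φ) = 6378138.643 m.
X = (N+h)·cosφ·cosλ = -1506916.006 m; Y = (N+h)·cosφ·sinλ = 6197316.069 m; Z = (N(1−e²)+h)·sinφ = 55573.933 m.

X -1506900 m, Y 6197300 m, Z 55600 m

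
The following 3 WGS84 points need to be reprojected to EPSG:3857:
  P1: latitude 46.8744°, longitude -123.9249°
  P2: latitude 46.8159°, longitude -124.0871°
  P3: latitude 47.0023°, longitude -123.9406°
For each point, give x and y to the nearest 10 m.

Web Mercator: x = R·λ, y = R·ln tan(π/4+φ/2), R = 6378137 m.
P1 (46.8744°, -123.9249°) → (-13795256.765, 5921596.998) m.
P2 (46.8159°, -124.0871°) → (-13813312.786, 5912075.868) m.
P3 (47.0023°, -123.9406°) → (-13797004.481, 5942449.499) m.

P1: x -13795260 m, y 5921600 m; P2: x -13813310 m, y 5912080 m; P3: x -13797000 m, y 5942450 m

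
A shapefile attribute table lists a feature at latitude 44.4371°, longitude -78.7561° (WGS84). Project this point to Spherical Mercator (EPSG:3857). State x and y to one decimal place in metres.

x -8767088.9 m, y 5533335.5 m

Web Mercator is spherical with R = a = 6378137 m.
x = R·λ = 6378137 × -1.374553251 = -8767088.949 m.
y = R·ln tan(π/4 + φ/2) = 6378137 × 0.867547290 = 5533335.471 m.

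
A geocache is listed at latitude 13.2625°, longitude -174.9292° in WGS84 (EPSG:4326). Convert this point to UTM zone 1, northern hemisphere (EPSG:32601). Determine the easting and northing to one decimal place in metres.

E 724366.0 m, N 1467095.4 m

Zone 1 central meridian λ₀ = 6×1 − 183 = -177°; Δλ = +2.0708°.
Transverse Mercator on WGS84 with k₀ = 0.9996 gives E = 724366.021 m, N = 1467095.366 m.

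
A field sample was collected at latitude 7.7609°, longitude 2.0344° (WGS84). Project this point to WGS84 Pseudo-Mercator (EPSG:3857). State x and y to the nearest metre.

x 226468 m, y 866593 m

Web Mercator is spherical with R = a = 6378137 m.
x = R·λ = 6378137 × 0.035506978 = 226468.372 m.
y = R·ln tan(π/4 + φ/2) = 6378137 × 0.135869375 = 866593.486 m.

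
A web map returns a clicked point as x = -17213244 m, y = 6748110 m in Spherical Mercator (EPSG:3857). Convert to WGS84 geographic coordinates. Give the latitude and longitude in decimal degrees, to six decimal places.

lat 51.711399°, lon -154.629202°

R = 6378137 m. λ = x/R = -154.62920174°.
φ = 2·arctan(exp(y/R)) − 90° = 2·arctan(2.88062) − 90° = 51.71139918°.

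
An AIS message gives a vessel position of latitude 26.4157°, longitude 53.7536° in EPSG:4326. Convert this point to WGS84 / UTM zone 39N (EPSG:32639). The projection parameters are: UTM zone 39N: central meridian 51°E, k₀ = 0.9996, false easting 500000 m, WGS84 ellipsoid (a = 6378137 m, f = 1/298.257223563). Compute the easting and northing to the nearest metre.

Zone 39 central meridian λ₀ = 6×39 − 183 = 51°; Δλ = +2.7536°.
Transverse Mercator on WGS84 with k₀ = 0.9996 gives E = 774661.076 m, N = 2924659.025 m.

E 774661 m, N 2924659 m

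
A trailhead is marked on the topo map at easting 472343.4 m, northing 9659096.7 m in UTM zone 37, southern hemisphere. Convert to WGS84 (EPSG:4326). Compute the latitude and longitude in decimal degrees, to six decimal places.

lat -3.084200°, lon 38.751100°

Zone 37S: λ₀ = 39°, k₀ = 0.9996, false easting 500000 m, false northing 10000000 m.
Meridian distance M = (N − FN)/k₀ = -341039.7 m.
Inverse transverse Mercator on WGS84 gives φ = -3.08419996°, λ = 38.75109979°.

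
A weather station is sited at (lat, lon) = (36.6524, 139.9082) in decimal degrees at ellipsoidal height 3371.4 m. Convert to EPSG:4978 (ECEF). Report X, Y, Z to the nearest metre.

WGS84: a = 6378137 m, e² = 0.006694380; N(φ) = a/√(1−e²sin²φ) = 6385758.508 m.
X = (N+h)·cosφ·cosλ = -3921321.240 m; Y = (N+h)·cosφ·sinλ = 3301100.055 m; Z = (N(1−e²)+h)·sinφ = 3788528.395 m.

X -3921321 m, Y 3301100 m, Z 3788528 m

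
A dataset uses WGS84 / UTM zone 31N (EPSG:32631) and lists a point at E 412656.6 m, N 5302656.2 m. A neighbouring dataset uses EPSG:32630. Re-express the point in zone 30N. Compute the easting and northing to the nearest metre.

UTM 31N → geographic: φ = 47.87129986°, λ = 1.83200043°.
UTM 30N (λ₀ = -3°) forward: E = 861298.329 m, N = 5313307.528 m.

E 861298 m, N 5313308 m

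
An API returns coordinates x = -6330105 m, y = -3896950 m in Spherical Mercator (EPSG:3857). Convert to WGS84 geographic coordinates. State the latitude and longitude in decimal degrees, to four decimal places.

R = 6378137 m. λ = x/R = -56.86430072°.
φ = 2·arctan(exp(y/R)) − 90° = 2·arctan(0.54282) − 90° = -33.01240021°.

lat -33.0124°, lon -56.8643°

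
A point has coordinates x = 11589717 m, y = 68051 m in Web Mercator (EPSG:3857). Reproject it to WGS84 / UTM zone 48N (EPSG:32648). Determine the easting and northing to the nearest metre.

E 401212 m, N 67575 m

Web Mercator inverse (R = 6378137 m) → φ = 0.61130094°, λ = 104.11219920°.
UTM 48N forward: E = 401211.605 m, N = 67575.313 m.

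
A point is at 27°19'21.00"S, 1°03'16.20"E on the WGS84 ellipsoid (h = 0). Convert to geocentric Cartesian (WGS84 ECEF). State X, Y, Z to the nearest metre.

WGS84: a = 6378137 m, e² = 0.006694380; N(φ) = a/√(1−e²sin²φ) = 6382639.528 m.
X = (N+h)·cosφ·cosλ = 5669613.095 m; Y = (N+h)·cosφ·sinλ = 104358.160 m; Z = (N(1−e²)+h)·sinφ = -2910009.829 m.

X 5669613 m, Y 104358 m, Z -2910010 m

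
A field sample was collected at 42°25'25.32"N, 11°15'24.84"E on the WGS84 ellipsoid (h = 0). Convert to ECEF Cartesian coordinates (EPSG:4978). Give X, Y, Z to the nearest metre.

X 4624663 m, Y 920482 m, Z 4280462 m

WGS84: a = 6378137 m, e² = 0.006694380; N(φ) = a/√(1−e²sin²φ) = 6387875.019 m.
X = (N+h)·cosφ·cosλ = 4624662.821 m; Y = (N+h)·cosφ·sinλ = 920481.617 m; Z = (N(1−e²)+h)·sinφ = 4280462.069 m.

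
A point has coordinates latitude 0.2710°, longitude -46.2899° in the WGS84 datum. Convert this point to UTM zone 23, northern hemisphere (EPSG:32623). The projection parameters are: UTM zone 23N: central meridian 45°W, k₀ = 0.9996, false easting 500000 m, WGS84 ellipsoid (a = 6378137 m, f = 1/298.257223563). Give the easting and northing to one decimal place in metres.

Zone 23 central meridian λ₀ = 6×23 − 183 = -45°; Δλ = -1.2899°.
Transverse Mercator on WGS84 with k₀ = 0.9996 gives E = 356455.813 m, N = 29961.288 m.

E 356455.8 m, N 29961.3 m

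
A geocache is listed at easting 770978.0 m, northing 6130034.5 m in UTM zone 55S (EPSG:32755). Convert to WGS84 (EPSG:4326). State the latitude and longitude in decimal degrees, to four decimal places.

lat -34.9360°, lon 149.9668°

Zone 55S: λ₀ = 147°, k₀ = 0.9996, false easting 500000 m, false northing 10000000 m.
Meridian distance M = (N − FN)/k₀ = -3871514.1 m.
Inverse transverse Mercator on WGS84 gives φ = -34.93600022°, λ = 149.96679961°.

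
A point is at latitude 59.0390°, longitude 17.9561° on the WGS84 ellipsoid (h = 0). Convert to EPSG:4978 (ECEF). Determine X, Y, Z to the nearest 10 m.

X 3129150 m, Y 1014070 m, Z 5446170 m

WGS84: a = 6378137 m, e² = 0.006694380; N(φ) = a/√(1−e²sin²φ) = 6393893.777 m.
X = (N+h)·cosφ·cosλ = 3129152.228 m; Y = (N+h)·cosφ·sinλ = 1014073.179 m; Z = (N(1−e²)+h)·sinφ = 5446172.480 m.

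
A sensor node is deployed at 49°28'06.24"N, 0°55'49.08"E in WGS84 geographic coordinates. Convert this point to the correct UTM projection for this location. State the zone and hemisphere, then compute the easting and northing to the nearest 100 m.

Longitude 0.9303° lies in the 6° band [0°, 6°), giving zone 31; latitude is north of the equator, so 31N.
Zone 31 central meridian λ₀ = 6×31 − 183 = 3°; Δλ = -2.0697°.
Transverse Mercator on WGS84 with k₀ = 0.9996 gives E = 350046.587 m, N = 5481586.629 m.

Zone 31N: E 350000 m, N 5481600 m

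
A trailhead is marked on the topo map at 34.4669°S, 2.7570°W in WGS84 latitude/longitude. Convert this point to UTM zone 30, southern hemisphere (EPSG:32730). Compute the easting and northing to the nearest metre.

E 522317 m, N 6186046 m

Zone 30 central meridian λ₀ = 6×30 − 183 = -3°; Δλ = +0.2430°.
Transverse Mercator on WGS84 with k₀ = 0.9996 gives E = 522317.026 m, N = 6186046.321 m.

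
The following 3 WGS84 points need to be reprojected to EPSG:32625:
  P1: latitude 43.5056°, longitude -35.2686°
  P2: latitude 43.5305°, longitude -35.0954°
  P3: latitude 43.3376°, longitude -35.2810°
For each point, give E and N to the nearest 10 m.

UTM zone 25N: λ₀ = -33°, k₀ = 0.9996.
P1 (43.5056°, -35.2686°) → (316610.933, 4819463.380) m.
P2 (43.5305°, -35.0954°) → (330682.094, 4821861.572) m.
P3 (43.3376°, -35.2810°) → (315097.666, 4800832.463) m.

P1: E 316610 m, N 4819460 m; P2: E 330680 m, N 4821860 m; P3: E 315100 m, N 4800830 m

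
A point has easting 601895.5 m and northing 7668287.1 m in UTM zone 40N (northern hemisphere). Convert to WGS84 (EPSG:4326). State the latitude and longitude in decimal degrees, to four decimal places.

lat 69.1058°, lon 59.5607°

Zone 40N: λ₀ = 57°, k₀ = 0.9996, false easting 500000 m.
Meridian distance M = (N − FN)/k₀ = 7671355.6 m.
Inverse transverse Mercator on WGS84 gives φ = 69.10580008°, λ = 59.56069968°.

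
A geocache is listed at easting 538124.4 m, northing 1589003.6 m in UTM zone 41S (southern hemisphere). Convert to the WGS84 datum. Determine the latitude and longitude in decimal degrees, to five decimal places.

lat -75.77920°, lon 64.39040°

Zone 41S: λ₀ = 63°, k₀ = 0.9996, false easting 500000 m, false northing 10000000 m.
Meridian distance M = (N − FN)/k₀ = -8414362.1 m.
Inverse transverse Mercator on WGS84 gives φ = -75.77919964°, λ = 64.39039935°.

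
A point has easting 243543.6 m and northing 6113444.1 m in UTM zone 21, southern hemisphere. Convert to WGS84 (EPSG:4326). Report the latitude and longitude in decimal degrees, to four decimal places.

Zone 21S: λ₀ = -57°, k₀ = 0.9996, false easting 500000 m, false northing 10000000 m.
Meridian distance M = (N − FN)/k₀ = -3888111.1 m.
Inverse transverse Mercator on WGS84 gives φ = -35.08919998°, λ = -59.81310032°.

lat -35.0892°, lon -59.8131°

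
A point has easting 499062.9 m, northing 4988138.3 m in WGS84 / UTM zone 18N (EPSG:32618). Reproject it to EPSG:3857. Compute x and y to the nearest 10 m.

x -8350290 m, y 5628880 m

Unproject from UTM 18N (λ₀ = -75°) → φ = 45.04670028°, λ = -75.01189949°.
Web Mercator (R = 6378137 m): x = -8350286.455 m, y = 5628876.489 m.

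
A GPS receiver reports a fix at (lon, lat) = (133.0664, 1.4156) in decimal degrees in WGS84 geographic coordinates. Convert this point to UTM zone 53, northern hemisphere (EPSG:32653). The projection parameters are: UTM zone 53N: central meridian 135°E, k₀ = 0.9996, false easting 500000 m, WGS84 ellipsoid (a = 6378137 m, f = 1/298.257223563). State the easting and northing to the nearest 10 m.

E 284860 m, N 156560 m

Zone 53 central meridian λ₀ = 6×53 − 183 = 135°; Δλ = -1.9336°.
Transverse Mercator on WGS84 with k₀ = 0.9996 gives E = 284862.893 m, N = 156556.360 m.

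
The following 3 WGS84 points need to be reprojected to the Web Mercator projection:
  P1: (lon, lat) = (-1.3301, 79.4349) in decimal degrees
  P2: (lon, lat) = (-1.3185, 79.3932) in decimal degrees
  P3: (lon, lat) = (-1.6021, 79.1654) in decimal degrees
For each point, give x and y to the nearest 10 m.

P1: x -148070 m, y 15186210 m; P2: x -146770 m, y 15160940 m; P3: x -178340 m, y 15024620 m

Web Mercator: x = R·λ, y = R·ln tan(π/4+φ/2), R = 6378137 m.
P1 (79.4349°, -1.3301°) → (-148066.055, 15186209.696) m.
P2 (79.3932°, -1.3185°) → (-146774.749, 15160941.497) m.
P3 (79.1654°, -1.6021°) → (-178344.956, 15024615.779) m.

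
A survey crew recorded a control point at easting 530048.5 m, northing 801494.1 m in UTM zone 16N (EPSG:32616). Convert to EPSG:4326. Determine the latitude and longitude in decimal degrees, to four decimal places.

Zone 16N: λ₀ = -87°, k₀ = 0.9996, false easting 500000 m.
Meridian distance M = (N − FN)/k₀ = 801814.8 m.
Inverse transverse Mercator on WGS84 gives φ = 7.25089956°, λ = -86.72780032°.

lat 7.2509°, lon -86.7278°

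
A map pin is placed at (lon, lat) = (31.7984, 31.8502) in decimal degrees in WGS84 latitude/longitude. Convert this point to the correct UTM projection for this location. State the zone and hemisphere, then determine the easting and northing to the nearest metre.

Longitude 31.7984° lies in the 6° band [30°, 36°), giving zone 36; latitude is north of the equator, so 36N.
Zone 36 central meridian λ₀ = 6×36 − 183 = 33°; Δλ = -1.2016°.
Transverse Mercator on WGS84 with k₀ = 0.9996 gives E = 386314.596 m, N = 3524460.817 m.

Zone 36N: E 386315 m, N 3524461 m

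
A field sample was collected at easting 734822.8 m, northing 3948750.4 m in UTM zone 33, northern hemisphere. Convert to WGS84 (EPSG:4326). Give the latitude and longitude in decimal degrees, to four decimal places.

lat 35.6547°, lon 17.5939°

Zone 33N: λ₀ = 15°, k₀ = 0.9996, false easting 500000 m.
Meridian distance M = (N − FN)/k₀ = 3950330.5 m.
Inverse transverse Mercator on WGS84 gives φ = 35.65470041°, λ = 17.59389954°.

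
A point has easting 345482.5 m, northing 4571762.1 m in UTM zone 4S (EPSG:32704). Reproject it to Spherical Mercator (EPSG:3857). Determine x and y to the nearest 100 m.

x -17934900 m, y -6272800 m

Unproject from UTM 4S (λ₀ = -159°) → φ = -48.98769987°, λ = -161.11209940°.
Web Mercator (R = 6378137 m): x = -17934916.866 m, y = -6272774.578 m.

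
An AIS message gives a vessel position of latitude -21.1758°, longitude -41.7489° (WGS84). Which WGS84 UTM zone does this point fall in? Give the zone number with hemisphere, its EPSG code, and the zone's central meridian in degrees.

UTM zone = ⌊(λ + 180)/6⌋ + 1; -41.7489° ∈ [-42°, -36°) → zone 24.
Hemisphere: S (φ < 0).
Central meridian λ₀ = 6×24 − 183 = -39°.
EPSG code: 32724.

Zone 24S (EPSG:32724), central meridian -39°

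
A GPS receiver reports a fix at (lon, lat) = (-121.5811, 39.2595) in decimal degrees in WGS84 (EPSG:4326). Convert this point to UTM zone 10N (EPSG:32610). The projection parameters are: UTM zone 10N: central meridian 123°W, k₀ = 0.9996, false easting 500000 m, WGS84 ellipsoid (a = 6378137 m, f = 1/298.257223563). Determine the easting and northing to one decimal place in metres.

E 622417.5 m, N 4346533.6 m

Zone 10 central meridian λ₀ = 6×10 − 183 = -123°; Δλ = +1.4189°.
Transverse Mercator on WGS84 with k₀ = 0.9996 gives E = 622417.500 m, N = 4346533.579 m.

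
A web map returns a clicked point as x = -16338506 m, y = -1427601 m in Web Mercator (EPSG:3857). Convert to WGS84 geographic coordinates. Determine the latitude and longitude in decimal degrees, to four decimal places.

R = 6378137 m. λ = x/R = -146.77129659°.
φ = 2·arctan(exp(y/R)) − 90° = 2·arctan(0.79945) − 90° = -12.71859941°.

lat -12.7186°, lon -146.7713°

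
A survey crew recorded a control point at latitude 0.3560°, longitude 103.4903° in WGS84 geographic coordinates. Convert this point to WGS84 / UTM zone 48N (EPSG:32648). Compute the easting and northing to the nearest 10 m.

E 331990 m, N 39360 m

Zone 48 central meridian λ₀ = 6×48 − 183 = 105°; Δλ = -1.5097°.
Transverse Mercator on WGS84 with k₀ = 0.9996 gives E = 331991.838 m, N = 39362.457 m.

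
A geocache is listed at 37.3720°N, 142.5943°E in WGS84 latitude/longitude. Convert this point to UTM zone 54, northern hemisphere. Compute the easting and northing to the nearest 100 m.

E 641200 m, N 4137300 m

Zone 54 central meridian λ₀ = 6×54 − 183 = 141°; Δλ = +1.5943°.
Transverse Mercator on WGS84 with k₀ = 0.9996 gives E = 641165.331 m, N = 4137333.148 m.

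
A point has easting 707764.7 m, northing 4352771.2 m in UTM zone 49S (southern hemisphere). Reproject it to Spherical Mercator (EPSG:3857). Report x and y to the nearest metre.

x 12685669 m, y -6610546 m

Unproject from UTM 49S (λ₀ = 111°) → φ = -50.93920040°, λ = 113.95729988°.
Web Mercator (R = 6378137 m): x = 12685668.595 m, y = -6610546.016 m.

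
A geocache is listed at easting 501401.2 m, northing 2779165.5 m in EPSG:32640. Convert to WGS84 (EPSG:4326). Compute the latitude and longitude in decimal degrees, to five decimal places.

lat 25.12840°, lon 57.01390°

Zone 40N: λ₀ = 57°, k₀ = 0.9996, false easting 500000 m.
Meridian distance M = (N − FN)/k₀ = 2780277.6 m.
Inverse transverse Mercator on WGS84 gives φ = 25.12840007°, λ = 57.01390016°.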